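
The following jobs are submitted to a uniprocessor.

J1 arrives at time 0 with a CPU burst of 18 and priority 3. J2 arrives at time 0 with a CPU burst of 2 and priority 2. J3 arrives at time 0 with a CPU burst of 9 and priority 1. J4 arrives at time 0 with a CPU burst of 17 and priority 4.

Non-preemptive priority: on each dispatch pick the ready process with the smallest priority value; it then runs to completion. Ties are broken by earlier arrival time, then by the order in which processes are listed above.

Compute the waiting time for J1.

Timeline: | J3 0-9 | J2 9-11 | J1 11-29 | J4 29-46 |
Completion: J1=29  J2=11  J3=9  J4=46
Waiting(J1) = turnaround − burst = 29 − 18 = 11

11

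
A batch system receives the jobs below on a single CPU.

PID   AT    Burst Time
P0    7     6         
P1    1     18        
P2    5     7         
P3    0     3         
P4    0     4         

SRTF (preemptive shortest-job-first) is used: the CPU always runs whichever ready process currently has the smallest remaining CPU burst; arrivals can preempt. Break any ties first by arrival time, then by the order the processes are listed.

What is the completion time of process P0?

Schedule: | P3 0-3 | P4 3-7 | P0 7-13 | P2 13-20 | P1 20-38 |
Completion: P0=13  P1=38  P2=20  P3=3  P4=7

13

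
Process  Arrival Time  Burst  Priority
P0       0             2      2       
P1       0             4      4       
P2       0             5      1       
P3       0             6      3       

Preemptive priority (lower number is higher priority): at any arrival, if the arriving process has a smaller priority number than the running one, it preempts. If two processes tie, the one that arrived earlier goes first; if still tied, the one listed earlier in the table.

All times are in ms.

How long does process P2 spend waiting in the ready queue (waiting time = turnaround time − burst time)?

Timeline: | P2 0-5 | P0 5-7 | P3 7-13 | P1 13-17 |
Completion: P0=7  P1=17  P2=5  P3=13
Turnaround (C−A): P0=7  P1=17  P2=5  P3=13
Waiting(P2) = turnaround − burst = 5 − 5 = 0

0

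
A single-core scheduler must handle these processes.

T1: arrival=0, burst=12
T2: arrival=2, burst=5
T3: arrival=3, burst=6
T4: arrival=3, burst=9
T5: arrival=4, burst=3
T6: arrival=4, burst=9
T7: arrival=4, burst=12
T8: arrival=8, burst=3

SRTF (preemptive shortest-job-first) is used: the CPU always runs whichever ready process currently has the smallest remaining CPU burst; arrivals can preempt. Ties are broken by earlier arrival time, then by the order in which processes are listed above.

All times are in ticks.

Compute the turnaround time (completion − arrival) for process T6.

Gantt: | T1 0-2 | T2 2-7 | T5 7-10 | T8 10-13 | T3 13-19 | T4 19-28 | T6 28-37 | T1 37-47 | T7 47-59 |
Completion: T1=47  T2=7  T3=19  T4=28  T5=10  T6=37  T7=59  T8=13
Turnaround (C−A): T1=47  T2=5  T3=16  T4=25  T5=6  T6=33  T7=55  T8=5
Turnaround(T6) = completion − arrival = 37 − 4 = 33

33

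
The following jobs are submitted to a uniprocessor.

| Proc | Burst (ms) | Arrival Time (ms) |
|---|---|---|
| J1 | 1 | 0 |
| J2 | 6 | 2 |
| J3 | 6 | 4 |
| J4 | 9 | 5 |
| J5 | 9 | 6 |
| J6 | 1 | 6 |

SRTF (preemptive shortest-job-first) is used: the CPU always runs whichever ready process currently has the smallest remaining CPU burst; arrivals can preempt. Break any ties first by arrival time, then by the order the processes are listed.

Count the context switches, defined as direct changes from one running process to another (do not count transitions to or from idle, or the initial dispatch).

Schedule: | J1 0-1 | idle 1-2 | J2 2-6 | J6 6-7 | J2 7-9 | J3 9-15 | J4 15-24 | J5 24-33 |
Completion: J1=1  J2=9  J3=15  J4=24  J5=33  J6=7
Turnaround (C−A): J1=1  J2=7  J3=11  J4=19  J5=27  J6=1

5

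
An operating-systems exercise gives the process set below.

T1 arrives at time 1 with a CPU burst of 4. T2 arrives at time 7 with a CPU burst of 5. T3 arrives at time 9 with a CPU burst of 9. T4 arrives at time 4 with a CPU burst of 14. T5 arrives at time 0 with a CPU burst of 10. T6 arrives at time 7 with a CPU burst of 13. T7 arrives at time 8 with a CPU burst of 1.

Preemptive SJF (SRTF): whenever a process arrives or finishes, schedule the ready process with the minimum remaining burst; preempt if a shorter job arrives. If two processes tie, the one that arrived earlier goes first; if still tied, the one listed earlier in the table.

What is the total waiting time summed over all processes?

Gantt: | T5 0-1 | T1 1-5 | T5 5-7 | T2 7-8 | T7 8-9 | T2 9-13 | T5 13-20 | T3 20-29 | T6 29-42 | T4 42-56 |
Completion: T1=5  T2=13  T3=29  T4=56  T5=20  T6=42  T7=9
Waiting = turnaround − burst: T1=0, T2=1, T3=11, T4=38, T5=10, T6=22, T7=0
Total waiting = 0 + 1 + 11 + 38 + 10 + 22 + 0 = 82

82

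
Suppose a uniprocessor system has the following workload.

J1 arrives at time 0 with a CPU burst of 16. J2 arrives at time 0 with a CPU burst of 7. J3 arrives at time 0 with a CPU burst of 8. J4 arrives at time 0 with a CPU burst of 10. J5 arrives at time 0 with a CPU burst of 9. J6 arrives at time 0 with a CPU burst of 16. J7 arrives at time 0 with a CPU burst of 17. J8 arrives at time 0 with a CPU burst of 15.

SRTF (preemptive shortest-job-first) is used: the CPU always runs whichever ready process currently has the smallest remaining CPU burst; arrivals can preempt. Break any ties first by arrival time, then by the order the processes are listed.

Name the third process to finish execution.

J5

Gantt: | J2 0-7 | J3 7-15 | J5 15-24 | J4 24-34 | J8 34-49 | J1 49-65 | J6 65-81 | J7 81-98 |
Completion: J1=65  J2=7  J3=15  J4=34  J5=24  J6=81  J7=98  J8=49
Finish order: J2 → J3 → J5 → J4 → J8 → J1 → J6 → J7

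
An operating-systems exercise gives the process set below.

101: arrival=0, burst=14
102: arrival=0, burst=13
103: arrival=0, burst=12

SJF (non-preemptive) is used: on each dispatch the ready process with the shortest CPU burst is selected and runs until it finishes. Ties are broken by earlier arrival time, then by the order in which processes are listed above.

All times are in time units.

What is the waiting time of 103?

0

Gantt: | 103 0-12 | 102 12-25 | 101 25-39 |
Completion: 101=39  102=25  103=12
Waiting(103) = turnaround − burst = 12 − 12 = 0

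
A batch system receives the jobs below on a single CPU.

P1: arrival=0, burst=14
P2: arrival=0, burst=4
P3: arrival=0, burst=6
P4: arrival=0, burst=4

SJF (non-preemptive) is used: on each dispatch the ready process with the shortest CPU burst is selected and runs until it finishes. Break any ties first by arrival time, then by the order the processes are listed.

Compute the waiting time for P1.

14

Schedule: | P2 0-4 | P4 4-8 | P3 8-14 | P1 14-28 |
Completion: P1=28  P2=4  P3=14  P4=8
Waiting(P1) = turnaround − burst = 28 − 14 = 14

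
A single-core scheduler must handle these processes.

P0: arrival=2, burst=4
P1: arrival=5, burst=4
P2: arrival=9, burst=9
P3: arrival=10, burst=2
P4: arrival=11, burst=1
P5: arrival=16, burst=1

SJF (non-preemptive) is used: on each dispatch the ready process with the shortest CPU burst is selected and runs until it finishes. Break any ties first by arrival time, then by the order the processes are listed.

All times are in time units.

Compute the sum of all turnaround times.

33

Schedule: | idle 0-2 | P0 2-6 | P1 6-10 | P3 10-12 | P4 12-13 | P2 13-22 | P5 22-23 |
Completion: P0=6  P1=10  P2=22  P3=12  P4=13  P5=23
Turnaround = completion − arrival: P0=4, P1=5, P2=13, P3=2, P4=2, P5=7
Total turnaround = 4 + 5 + 13 + 2 + 2 + 7 = 33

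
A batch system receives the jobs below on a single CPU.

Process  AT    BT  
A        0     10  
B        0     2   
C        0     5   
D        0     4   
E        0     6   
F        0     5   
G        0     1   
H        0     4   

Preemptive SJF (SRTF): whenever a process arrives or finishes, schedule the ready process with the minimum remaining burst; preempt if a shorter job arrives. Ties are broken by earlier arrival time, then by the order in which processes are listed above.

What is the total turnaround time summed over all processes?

Timeline: | G 0-1 | B 1-3 | D 3-7 | H 7-11 | C 11-16 | F 16-21 | E 21-27 | A 27-37 |
Completion: A=37  B=3  C=16  D=7  E=27  F=21  G=1  H=11
Turnaround (C−A): A=37  B=3  C=16  D=7  E=27  F=21  G=1  H=11
Turnaround = completion − arrival: A=37, B=3, C=16, D=7, E=27, F=21, G=1, H=11
Total turnaround = 37 + 3 + 16 + 7 + 27 + 21 + 1 + 11 = 123

123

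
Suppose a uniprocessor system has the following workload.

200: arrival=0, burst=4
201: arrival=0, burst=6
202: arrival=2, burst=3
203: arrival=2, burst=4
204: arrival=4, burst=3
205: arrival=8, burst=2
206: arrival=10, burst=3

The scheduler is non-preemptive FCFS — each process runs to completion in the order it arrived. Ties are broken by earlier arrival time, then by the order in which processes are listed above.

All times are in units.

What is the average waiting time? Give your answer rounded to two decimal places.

Schedule: | 200 0-4 | 201 4-10 | 202 10-13 | 203 13-17 | 204 17-20 | 205 20-22 | 206 22-25 |
Completion: 200=4  201=10  202=13  203=17  204=20  205=22  206=25
Waiting times: 200=0, 201=4, 202=8, 203=11, 204=13, 205=12, 206=12
Average waiting = (0+4+8+11+13+12+12) / 7 = 60/7 = 8.57

8.57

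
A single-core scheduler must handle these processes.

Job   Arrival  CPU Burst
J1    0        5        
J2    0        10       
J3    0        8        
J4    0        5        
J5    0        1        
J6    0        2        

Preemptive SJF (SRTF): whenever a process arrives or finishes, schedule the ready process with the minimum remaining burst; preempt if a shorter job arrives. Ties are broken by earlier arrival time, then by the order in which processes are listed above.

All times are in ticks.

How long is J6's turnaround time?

3

Schedule: | J5 0-1 | J6 1-3 | J1 3-8 | J4 8-13 | J3 13-21 | J2 21-31 |
Completion: J1=8  J2=31  J3=21  J4=13  J5=1  J6=3
Turnaround (C−A): J1=8  J2=31  J3=21  J4=13  J5=1  J6=3
Turnaround(J6) = completion − arrival = 3 − 0 = 3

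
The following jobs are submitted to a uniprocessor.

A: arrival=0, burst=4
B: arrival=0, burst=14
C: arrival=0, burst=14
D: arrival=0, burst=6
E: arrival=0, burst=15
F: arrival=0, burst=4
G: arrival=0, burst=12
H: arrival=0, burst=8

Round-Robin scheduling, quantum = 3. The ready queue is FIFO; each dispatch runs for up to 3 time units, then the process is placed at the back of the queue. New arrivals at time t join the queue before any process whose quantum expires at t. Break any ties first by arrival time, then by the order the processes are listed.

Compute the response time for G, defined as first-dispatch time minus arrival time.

Timeline: | A 0-3 | B 3-6 | C 6-9 | D 9-12 | E 12-15 | F 15-18 | G 18-21 | H 21-24 | A 24-25 | B 25-28 | C 28-31 | D 31-34 | E 34-37 | F 37-38 | G 38-41 | H 41-44 | B 44-47 | C 47-50 | E 50-53 | G 53-56 | H 56-58 | B 58-61 | C 61-64 | E 64-67 | G 67-70 | B 70-72 | C 72-74 | E 74-77 |
Completion: A=25  B=72  C=74  D=34  E=77  F=38  G=70  H=58
Turnaround (C−A): A=25  B=72  C=74  D=34  E=77  F=38  G=70  H=58
Response(G) = first start − arrival = 18 − 0 = 18

18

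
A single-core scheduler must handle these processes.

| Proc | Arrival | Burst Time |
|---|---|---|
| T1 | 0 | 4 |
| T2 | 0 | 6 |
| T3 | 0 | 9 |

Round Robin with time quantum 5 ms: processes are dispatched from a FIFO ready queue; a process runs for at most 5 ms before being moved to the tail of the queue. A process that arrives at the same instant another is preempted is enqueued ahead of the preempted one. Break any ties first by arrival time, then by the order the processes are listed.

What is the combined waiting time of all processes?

Schedule: | T1 0-4 | T2 4-9 | T3 9-14 | T2 14-15 | T3 15-19 |
Completion: T1=4  T2=15  T3=19
Turnaround (C−A): T1=4  T2=15  T3=19
Waiting = turnaround − burst: T1=0, T2=9, T3=10
Total waiting = 0 + 9 + 10 = 19

19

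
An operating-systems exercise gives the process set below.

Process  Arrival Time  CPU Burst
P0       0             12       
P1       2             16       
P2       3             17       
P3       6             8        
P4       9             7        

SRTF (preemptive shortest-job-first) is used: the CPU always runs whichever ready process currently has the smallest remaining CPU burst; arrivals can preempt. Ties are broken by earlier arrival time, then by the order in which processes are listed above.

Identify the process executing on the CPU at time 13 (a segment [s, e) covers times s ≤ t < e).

Schedule: | P0 0-12 | P4 12-19 | P3 19-27 | P1 27-43 | P2 43-60 |
Completion: P0=12  P1=43  P2=60  P3=27  P4=19
Turnaround (C−A): P0=12  P1=41  P2=57  P3=21  P4=10

P4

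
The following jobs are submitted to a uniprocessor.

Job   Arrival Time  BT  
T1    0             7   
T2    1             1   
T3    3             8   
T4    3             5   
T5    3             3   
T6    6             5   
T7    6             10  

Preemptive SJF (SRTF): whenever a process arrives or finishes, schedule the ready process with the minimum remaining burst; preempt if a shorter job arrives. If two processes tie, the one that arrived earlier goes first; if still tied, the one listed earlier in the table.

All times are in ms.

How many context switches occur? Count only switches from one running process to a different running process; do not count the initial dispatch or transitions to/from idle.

Timeline: | T1 0-1 | T2 1-2 | T1 2-3 | T5 3-6 | T1 6-11 | T4 11-16 | T6 16-21 | T3 21-29 | T7 29-39 |
Completion: T1=11  T2=2  T3=29  T4=16  T5=6  T6=21  T7=39

8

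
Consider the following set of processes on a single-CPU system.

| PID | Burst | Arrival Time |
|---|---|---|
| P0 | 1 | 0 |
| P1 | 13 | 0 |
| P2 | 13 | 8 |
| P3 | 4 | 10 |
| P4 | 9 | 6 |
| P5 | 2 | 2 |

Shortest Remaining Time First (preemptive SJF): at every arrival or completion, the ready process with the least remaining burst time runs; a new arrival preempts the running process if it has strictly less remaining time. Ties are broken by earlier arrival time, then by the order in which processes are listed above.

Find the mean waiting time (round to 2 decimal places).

6.83

Gantt: | P0 0-1 | P1 1-2 | P5 2-4 | P1 4-6 | P4 6-10 | P3 10-14 | P4 14-19 | P1 19-29 | P2 29-42 |
Completion: P0=1  P1=29  P2=42  P3=14  P4=19  P5=4
Turnaround (C−A): P0=1  P1=29  P2=34  P3=4  P4=13  P5=2
Waiting times: P0=0, P1=16, P2=21, P3=0, P4=4, P5=0
Average waiting = (0+16+21+0+4+0) / 6 = 41/6 = 6.83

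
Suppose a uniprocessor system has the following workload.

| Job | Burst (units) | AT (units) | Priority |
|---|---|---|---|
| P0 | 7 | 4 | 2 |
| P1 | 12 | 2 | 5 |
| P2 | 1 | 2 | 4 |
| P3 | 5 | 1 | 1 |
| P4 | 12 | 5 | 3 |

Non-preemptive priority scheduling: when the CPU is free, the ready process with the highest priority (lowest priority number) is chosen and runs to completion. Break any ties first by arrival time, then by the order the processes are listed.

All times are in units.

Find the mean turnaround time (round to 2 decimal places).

18.80

Timeline: | idle 0-1 | P3 1-6 | P0 6-13 | P4 13-25 | P2 25-26 | P1 26-38 |
Completion: P0=13  P1=38  P2=26  P3=6  P4=25
Turnaround (C−A): P0=9  P1=36  P2=24  P3=5  P4=20
Turnaround times: P0=9, P1=36, P2=24, P3=5, P4=20
Average turnaround = (9+36+24+5+20) / 5 = 94/5 = 18.80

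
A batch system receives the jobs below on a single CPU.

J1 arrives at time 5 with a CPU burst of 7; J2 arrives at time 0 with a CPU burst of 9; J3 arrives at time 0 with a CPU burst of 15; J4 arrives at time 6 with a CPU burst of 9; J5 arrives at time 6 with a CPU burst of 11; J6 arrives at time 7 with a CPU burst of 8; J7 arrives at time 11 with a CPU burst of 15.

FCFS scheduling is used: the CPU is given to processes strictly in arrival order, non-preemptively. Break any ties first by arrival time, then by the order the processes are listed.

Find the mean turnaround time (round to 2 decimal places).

Schedule: | J2 0-9 | J3 9-24 | J1 24-31 | J4 31-40 | J5 40-51 | J6 51-59 | J7 59-74 |
Completion: J1=31  J2=9  J3=24  J4=40  J5=51  J6=59  J7=74
Turnaround (C−A): J1=26  J2=9  J3=24  J4=34  J5=45  J6=52  J7=63
Turnaround times: J1=26, J2=9, J3=24, J4=34, J5=45, J6=52, J7=63
Average turnaround = (26+9+24+34+45+52+63) / 7 = 253/7 = 36.14

36.14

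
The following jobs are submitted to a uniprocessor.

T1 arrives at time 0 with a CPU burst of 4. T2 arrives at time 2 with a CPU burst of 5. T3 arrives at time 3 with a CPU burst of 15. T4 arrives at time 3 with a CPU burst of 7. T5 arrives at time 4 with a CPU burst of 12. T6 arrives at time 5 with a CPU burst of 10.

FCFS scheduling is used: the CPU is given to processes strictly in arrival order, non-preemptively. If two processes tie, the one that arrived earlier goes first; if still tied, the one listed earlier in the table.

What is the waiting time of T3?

6

Timeline: | T1 0-4 | T2 4-9 | T3 9-24 | T4 24-31 | T5 31-43 | T6 43-53 |
Completion: T1=4  T2=9  T3=24  T4=31  T5=43  T6=53
Turnaround (C−A): T1=4  T2=7  T3=21  T4=28  T5=39  T6=48
Waiting(T3) = turnaround − burst = 21 − 15 = 6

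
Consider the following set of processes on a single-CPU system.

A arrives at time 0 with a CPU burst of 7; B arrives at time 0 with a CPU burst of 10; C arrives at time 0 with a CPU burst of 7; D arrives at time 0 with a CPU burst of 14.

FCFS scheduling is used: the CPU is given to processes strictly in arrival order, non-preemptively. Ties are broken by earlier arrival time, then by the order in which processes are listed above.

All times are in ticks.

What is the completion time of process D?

38

Timeline: | A 0-7 | B 7-17 | C 17-24 | D 24-38 |
Completion: A=7  B=17  C=24  D=38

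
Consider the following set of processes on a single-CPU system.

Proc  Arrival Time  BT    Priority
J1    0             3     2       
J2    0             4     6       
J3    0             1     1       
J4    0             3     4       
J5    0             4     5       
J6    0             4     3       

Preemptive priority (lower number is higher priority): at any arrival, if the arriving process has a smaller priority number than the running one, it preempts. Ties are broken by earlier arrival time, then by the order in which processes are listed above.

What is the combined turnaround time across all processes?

58

Timeline: | J3 0-1 | J1 1-4 | J6 4-8 | J4 8-11 | J5 11-15 | J2 15-19 |
Completion: J1=4  J2=19  J3=1  J4=11  J5=15  J6=8
Turnaround = completion − arrival: J1=4, J2=19, J3=1, J4=11, J5=15, J6=8
Total turnaround = 4 + 19 + 1 + 11 + 15 + 8 = 58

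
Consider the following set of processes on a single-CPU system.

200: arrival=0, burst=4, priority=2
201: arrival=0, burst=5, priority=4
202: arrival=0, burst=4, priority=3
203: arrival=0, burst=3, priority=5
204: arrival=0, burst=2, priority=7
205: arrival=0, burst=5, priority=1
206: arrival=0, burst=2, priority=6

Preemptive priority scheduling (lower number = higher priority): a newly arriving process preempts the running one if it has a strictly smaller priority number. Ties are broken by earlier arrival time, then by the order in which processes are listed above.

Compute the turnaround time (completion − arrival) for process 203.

21

Schedule: | 205 0-5 | 200 5-9 | 202 9-13 | 201 13-18 | 203 18-21 | 206 21-23 | 204 23-25 |
Completion: 200=9  201=18  202=13  203=21  204=25  205=5  206=23
Turnaround (C−A): 200=9  201=18  202=13  203=21  204=25  205=5  206=23
Turnaround(203) = completion − arrival = 21 − 0 = 21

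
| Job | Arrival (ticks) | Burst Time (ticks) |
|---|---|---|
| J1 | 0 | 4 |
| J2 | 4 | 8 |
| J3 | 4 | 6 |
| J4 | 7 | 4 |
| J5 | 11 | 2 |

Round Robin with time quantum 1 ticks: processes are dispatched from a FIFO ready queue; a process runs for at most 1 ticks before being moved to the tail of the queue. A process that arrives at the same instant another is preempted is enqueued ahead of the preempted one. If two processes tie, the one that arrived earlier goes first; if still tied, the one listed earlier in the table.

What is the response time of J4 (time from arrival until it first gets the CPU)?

Schedule: | J1 0-4 | J2 4-5 | J3 5-6 | J2 6-7 | J3 7-8 | J4 8-9 | J2 9-10 | J3 10-11 | J4 11-12 | J2 12-13 | J5 13-14 | J3 14-15 | J4 15-16 | J2 16-17 | J5 17-18 | J3 18-19 | J4 19-20 | J2 20-21 | J3 21-22 | J2 22-24 |
Completion: J1=4  J2=24  J3=22  J4=20  J5=18
Response(J4) = first start − arrival = 8 − 7 = 1

1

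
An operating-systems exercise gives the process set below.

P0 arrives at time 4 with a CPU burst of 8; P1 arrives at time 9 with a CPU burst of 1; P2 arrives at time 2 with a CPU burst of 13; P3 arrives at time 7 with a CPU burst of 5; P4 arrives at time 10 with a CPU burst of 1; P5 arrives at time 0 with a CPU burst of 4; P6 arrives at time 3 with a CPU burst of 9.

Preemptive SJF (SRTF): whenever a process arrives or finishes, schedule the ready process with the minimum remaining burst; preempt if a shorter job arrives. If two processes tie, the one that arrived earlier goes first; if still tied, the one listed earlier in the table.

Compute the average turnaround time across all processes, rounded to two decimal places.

Timeline: | P5 0-4 | P0 4-9 | P1 9-10 | P4 10-11 | P0 11-14 | P3 14-19 | P6 19-28 | P2 28-41 |
Completion: P0=14  P1=10  P2=41  P3=19  P4=11  P5=4  P6=28
Turnaround (C−A): P0=10  P1=1  P2=39  P3=12  P4=1  P5=4  P6=25
Turnaround times: P0=10, P1=1, P2=39, P3=12, P4=1, P5=4, P6=25
Average turnaround = (10+1+39+12+1+4+25) / 7 = 92/7 = 13.14

13.14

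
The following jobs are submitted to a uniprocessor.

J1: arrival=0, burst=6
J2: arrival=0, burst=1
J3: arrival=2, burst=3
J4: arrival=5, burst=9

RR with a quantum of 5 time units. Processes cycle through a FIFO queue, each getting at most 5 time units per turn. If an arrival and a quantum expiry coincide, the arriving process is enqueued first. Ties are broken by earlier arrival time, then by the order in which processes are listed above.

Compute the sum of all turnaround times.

42

Schedule: | J1 0-5 | J2 5-6 | J3 6-9 | J4 9-14 | J1 14-15 | J4 15-19 |
Completion: J1=15  J2=6  J3=9  J4=19
Turnaround = completion − arrival: J1=15, J2=6, J3=7, J4=14
Total turnaround = 15 + 6 + 7 + 14 = 42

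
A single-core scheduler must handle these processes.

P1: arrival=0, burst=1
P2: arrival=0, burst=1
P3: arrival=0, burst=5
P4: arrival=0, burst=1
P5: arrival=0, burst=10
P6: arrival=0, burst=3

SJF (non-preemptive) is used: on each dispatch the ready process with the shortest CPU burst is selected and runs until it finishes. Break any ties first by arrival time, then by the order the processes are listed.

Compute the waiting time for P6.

3

Schedule: | P1 0-1 | P2 1-2 | P4 2-3 | P6 3-6 | P3 6-11 | P5 11-21 |
Completion: P1=1  P2=2  P3=11  P4=3  P5=21  P6=6
Waiting(P6) = turnaround − burst = 6 − 3 = 3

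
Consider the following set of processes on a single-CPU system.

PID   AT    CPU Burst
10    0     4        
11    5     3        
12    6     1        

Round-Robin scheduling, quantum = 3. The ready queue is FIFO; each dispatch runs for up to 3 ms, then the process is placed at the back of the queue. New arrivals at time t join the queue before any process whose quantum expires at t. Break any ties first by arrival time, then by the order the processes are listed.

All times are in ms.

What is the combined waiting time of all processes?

2

Gantt: | 10 0-4 | idle 4-5 | 11 5-8 | 12 8-9 |
Completion: 10=4  11=8  12=9
Waiting = turnaround − burst: 10=0, 11=0, 12=2
Total waiting = 0 + 0 + 2 = 2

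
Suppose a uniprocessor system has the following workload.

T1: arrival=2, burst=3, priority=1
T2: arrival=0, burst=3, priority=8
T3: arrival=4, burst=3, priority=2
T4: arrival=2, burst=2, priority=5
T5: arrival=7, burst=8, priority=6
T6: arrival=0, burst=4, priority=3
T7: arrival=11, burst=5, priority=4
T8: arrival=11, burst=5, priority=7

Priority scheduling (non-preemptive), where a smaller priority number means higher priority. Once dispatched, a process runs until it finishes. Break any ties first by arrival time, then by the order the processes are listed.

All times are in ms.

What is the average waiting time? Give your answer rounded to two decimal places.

Gantt: | T6 0-4 | T1 4-7 | T3 7-10 | T4 10-12 | T7 12-17 | T5 17-25 | T8 25-30 | T2 30-33 |
Completion: T1=7  T2=33  T3=10  T4=12  T5=25  T6=4  T7=17  T8=30
Turnaround (C−A): T1=5  T2=33  T3=6  T4=10  T5=18  T6=4  T7=6  T8=19
Waiting times: T1=2, T2=30, T3=3, T4=8, T5=10, T6=0, T7=1, T8=14
Average waiting = (2+30+3+8+10+0+1+14) / 8 = 68/8 = 8.50

8.50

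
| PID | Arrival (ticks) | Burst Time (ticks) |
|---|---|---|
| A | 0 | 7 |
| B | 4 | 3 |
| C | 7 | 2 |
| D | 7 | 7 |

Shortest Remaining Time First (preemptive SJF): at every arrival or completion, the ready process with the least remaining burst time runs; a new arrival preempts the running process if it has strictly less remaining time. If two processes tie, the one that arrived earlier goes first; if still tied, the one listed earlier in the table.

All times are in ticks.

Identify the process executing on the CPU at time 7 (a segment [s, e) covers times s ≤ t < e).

C

Timeline: | A 0-7 | C 7-9 | B 9-12 | D 12-19 |
Completion: A=7  B=12  C=9  D=19
Turnaround (C−A): A=7  B=8  C=2  D=12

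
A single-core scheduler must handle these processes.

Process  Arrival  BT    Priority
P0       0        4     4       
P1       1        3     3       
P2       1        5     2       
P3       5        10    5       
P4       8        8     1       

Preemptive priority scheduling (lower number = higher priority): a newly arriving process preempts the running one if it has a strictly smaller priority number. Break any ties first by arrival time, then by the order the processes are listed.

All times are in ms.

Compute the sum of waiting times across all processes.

Timeline: | P0 0-1 | P2 1-6 | P1 6-8 | P4 8-16 | P1 16-17 | P0 17-20 | P3 20-30 |
Completion: P0=20  P1=17  P2=6  P3=30  P4=16
Turnaround (C−A): P0=20  P1=16  P2=5  P3=25  P4=8
Waiting = turnaround − burst: P0=16, P1=13, P2=0, P3=15, P4=0
Total waiting = 16 + 13 + 0 + 15 + 0 = 44

44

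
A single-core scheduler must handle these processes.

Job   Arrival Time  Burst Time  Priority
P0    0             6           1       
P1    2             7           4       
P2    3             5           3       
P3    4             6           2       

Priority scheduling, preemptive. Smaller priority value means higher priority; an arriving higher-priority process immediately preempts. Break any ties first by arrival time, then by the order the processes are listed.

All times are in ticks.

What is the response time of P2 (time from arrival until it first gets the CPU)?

9

Timeline: | P0 0-6 | P3 6-12 | P2 12-17 | P1 17-24 |
Completion: P0=6  P1=24  P2=17  P3=12
Turnaround (C−A): P0=6  P1=22  P2=14  P3=8
Response(P2) = first start − arrival = 12 − 3 = 9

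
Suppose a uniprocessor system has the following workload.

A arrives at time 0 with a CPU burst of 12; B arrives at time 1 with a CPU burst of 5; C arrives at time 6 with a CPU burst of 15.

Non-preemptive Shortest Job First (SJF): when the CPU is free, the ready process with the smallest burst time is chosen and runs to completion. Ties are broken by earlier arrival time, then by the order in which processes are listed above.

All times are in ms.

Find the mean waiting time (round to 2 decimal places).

Schedule: | A 0-12 | B 12-17 | C 17-32 |
Completion: A=12  B=17  C=32
Waiting times: A=0, B=11, C=11
Average waiting = (0+11+11) / 3 = 22/3 = 7.33

7.33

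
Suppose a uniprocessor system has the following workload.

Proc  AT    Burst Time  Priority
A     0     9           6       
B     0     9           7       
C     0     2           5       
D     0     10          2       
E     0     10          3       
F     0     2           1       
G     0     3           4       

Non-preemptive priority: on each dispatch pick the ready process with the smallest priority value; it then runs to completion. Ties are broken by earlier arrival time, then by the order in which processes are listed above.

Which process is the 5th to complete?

C

Timeline: | F 0-2 | D 2-12 | E 12-22 | G 22-25 | C 25-27 | A 27-36 | B 36-45 |
Completion: A=36  B=45  C=27  D=12  E=22  F=2  G=25
Turnaround (C−A): A=36  B=45  C=27  D=12  E=22  F=2  G=25
Finish order: F → D → E → G → C → A → B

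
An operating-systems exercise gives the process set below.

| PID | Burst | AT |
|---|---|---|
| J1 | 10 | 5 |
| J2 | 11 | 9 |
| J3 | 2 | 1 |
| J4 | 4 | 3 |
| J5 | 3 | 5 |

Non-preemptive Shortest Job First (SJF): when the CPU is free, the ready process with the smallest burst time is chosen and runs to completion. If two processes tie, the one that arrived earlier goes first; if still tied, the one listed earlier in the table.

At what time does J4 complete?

7

Timeline: | idle 0-1 | J3 1-3 | J4 3-7 | J5 7-10 | J1 10-20 | J2 20-31 |
Completion: J1=20  J2=31  J3=3  J4=7  J5=10
Turnaround (C−A): J1=15  J2=22  J3=2  J4=4  J5=5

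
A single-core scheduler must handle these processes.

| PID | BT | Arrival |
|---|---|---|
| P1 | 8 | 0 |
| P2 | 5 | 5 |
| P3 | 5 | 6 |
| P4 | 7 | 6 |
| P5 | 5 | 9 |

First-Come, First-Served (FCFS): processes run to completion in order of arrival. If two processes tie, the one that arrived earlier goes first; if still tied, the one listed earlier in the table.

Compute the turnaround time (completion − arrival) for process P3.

Schedule: | P1 0-8 | P2 8-13 | P3 13-18 | P4 18-25 | P5 25-30 |
Completion: P1=8  P2=13  P3=18  P4=25  P5=30
Turnaround(P3) = completion − arrival = 18 − 6 = 12

12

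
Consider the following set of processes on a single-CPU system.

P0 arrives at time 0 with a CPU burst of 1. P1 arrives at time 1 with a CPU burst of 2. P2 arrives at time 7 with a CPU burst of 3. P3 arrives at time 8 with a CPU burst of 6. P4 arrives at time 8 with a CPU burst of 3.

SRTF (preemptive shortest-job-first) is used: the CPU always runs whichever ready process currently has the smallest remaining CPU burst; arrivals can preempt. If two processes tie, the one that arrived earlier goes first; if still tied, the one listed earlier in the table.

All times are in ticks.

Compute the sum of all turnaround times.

22

Timeline: | P0 0-1 | P1 1-3 | idle 3-7 | P2 7-10 | P4 10-13 | P3 13-19 |
Completion: P0=1  P1=3  P2=10  P3=19  P4=13
Turnaround = completion − arrival: P0=1, P1=2, P2=3, P3=11, P4=5
Total turnaround = 1 + 2 + 3 + 11 + 5 = 22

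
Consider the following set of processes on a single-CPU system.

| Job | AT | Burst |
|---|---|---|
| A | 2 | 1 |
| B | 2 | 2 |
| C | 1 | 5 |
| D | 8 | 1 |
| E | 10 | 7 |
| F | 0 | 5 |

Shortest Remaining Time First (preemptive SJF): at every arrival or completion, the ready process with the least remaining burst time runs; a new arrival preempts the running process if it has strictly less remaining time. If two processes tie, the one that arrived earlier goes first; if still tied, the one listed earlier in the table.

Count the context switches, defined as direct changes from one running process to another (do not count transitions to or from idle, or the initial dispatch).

6

Timeline: | F 0-2 | A 2-3 | B 3-5 | F 5-8 | D 8-9 | C 9-14 | E 14-21 |
Completion: A=3  B=5  C=14  D=9  E=21  F=8
Turnaround (C−A): A=1  B=3  C=13  D=1  E=11  F=8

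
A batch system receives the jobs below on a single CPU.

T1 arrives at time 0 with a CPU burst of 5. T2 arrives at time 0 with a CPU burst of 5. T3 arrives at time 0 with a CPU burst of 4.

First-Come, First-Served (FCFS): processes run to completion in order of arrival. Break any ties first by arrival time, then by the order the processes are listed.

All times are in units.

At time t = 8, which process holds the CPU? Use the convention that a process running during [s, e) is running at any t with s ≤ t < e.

Gantt: | T1 0-5 | T2 5-10 | T3 10-14 |
Completion: T1=5  T2=10  T3=14
Turnaround (C−A): T1=5  T2=10  T3=14

T2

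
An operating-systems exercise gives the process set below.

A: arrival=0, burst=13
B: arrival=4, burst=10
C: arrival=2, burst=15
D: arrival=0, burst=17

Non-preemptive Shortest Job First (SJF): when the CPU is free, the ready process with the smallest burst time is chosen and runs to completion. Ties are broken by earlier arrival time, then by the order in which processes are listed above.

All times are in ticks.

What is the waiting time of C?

Gantt: | A 0-13 | B 13-23 | C 23-38 | D 38-55 |
Completion: A=13  B=23  C=38  D=55
Waiting(C) = turnaround − burst = 36 − 15 = 21

21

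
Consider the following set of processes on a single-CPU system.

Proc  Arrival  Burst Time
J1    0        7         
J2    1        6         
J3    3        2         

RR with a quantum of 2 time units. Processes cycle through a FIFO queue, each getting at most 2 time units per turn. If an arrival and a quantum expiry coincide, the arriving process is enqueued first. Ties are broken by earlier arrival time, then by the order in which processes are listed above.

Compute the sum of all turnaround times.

33

Gantt: | J1 0-2 | J2 2-4 | J1 4-6 | J3 6-8 | J2 8-10 | J1 10-12 | J2 12-14 | J1 14-15 |
Completion: J1=15  J2=14  J3=8
Turnaround (C−A): J1=15  J2=13  J3=5
Turnaround = completion − arrival: J1=15, J2=13, J3=5
Total turnaround = 15 + 13 + 5 = 33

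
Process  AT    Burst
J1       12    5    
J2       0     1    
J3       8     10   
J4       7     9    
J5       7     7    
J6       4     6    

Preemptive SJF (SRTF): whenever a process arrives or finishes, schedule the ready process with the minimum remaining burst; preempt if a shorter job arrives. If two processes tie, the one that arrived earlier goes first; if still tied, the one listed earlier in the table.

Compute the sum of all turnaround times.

Timeline: | J2 0-1 | idle 1-4 | J6 4-10 | J5 10-17 | J1 17-22 | J4 22-31 | J3 31-41 |
Completion: J1=22  J2=1  J3=41  J4=31  J5=17  J6=10
Turnaround (C−A): J1=10  J2=1  J3=33  J4=24  J5=10  J6=6
Turnaround = completion − arrival: J1=10, J2=1, J3=33, J4=24, J5=10, J6=6
Total turnaround = 10 + 1 + 33 + 24 + 10 + 6 = 84

84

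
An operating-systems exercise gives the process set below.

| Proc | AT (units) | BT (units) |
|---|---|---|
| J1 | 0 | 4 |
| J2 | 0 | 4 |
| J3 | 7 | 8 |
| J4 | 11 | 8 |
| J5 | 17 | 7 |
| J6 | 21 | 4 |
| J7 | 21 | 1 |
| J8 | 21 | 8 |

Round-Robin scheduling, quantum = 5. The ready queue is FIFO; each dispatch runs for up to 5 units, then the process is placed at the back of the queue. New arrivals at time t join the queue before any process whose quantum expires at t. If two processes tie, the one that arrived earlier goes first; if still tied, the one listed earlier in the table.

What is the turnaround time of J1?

Schedule: | J1 0-4 | J2 4-8 | J3 8-13 | J4 13-18 | J3 18-21 | J5 21-26 | J4 26-29 | J6 29-33 | J7 33-34 | J8 34-39 | J5 39-41 | J8 41-44 |
Completion: J1=4  J2=8  J3=21  J4=29  J5=41  J6=33  J7=34  J8=44
Turnaround (C−A): J1=4  J2=8  J3=14  J4=18  J5=24  J6=12  J7=13  J8=23
Turnaround(J1) = completion − arrival = 4 − 0 = 4

4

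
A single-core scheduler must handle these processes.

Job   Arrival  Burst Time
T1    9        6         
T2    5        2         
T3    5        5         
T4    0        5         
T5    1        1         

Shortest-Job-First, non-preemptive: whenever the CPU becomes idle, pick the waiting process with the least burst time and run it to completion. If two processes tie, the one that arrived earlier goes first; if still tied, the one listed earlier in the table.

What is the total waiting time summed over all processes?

12

Schedule: | T4 0-5 | T5 5-6 | T2 6-8 | T3 8-13 | T1 13-19 |
Completion: T1=19  T2=8  T3=13  T4=5  T5=6
Turnaround (C−A): T1=10  T2=3  T3=8  T4=5  T5=5
Waiting = turnaround − burst: T1=4, T2=1, T3=3, T4=0, T5=4
Total waiting = 4 + 1 + 3 + 0 + 4 = 12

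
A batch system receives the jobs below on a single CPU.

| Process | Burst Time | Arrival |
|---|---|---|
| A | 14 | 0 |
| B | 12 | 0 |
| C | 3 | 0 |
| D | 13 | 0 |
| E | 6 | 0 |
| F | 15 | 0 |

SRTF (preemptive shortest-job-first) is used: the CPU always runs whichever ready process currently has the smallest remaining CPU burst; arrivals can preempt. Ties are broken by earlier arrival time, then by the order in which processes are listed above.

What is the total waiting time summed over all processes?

Schedule: | C 0-3 | E 3-9 | B 9-21 | D 21-34 | A 34-48 | F 48-63 |
Completion: A=48  B=21  C=3  D=34  E=9  F=63
Waiting = turnaround − burst: A=34, B=9, C=0, D=21, E=3, F=48
Total waiting = 34 + 9 + 0 + 21 + 3 + 48 = 115

115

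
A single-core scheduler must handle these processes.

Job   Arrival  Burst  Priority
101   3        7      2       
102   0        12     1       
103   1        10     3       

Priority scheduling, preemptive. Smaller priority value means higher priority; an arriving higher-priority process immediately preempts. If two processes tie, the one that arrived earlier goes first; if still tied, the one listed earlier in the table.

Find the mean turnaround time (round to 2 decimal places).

18.67

Gantt: | 102 0-12 | 101 12-19 | 103 19-29 |
Completion: 101=19  102=12  103=29
Turnaround times: 101=16, 102=12, 103=28
Average turnaround = (16+12+28) / 3 = 56/3 = 18.67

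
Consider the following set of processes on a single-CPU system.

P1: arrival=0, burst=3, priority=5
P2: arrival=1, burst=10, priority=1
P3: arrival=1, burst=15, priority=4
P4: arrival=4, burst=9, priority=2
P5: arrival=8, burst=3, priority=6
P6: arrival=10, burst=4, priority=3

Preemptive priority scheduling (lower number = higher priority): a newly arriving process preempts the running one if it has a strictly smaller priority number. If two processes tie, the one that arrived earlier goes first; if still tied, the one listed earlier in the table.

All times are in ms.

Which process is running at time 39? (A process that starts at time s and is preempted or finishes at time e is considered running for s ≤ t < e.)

Gantt: | P1 0-1 | P2 1-11 | P4 11-20 | P6 20-24 | P3 24-39 | P1 39-41 | P5 41-44 |
Completion: P1=41  P2=11  P3=39  P4=20  P5=44  P6=24
Turnaround (C−A): P1=41  P2=10  P3=38  P4=16  P5=36  P6=14

P1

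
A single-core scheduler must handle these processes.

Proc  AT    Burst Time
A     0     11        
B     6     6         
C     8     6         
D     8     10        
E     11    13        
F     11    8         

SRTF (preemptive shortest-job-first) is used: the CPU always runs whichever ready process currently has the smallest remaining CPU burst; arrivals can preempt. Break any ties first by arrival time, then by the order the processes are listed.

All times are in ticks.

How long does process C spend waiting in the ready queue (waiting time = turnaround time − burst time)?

9

Schedule: | A 0-11 | B 11-17 | C 17-23 | F 23-31 | D 31-41 | E 41-54 |
Completion: A=11  B=17  C=23  D=41  E=54  F=31
Turnaround (C−A): A=11  B=11  C=15  D=33  E=43  F=20
Waiting(C) = turnaround − burst = 15 − 6 = 9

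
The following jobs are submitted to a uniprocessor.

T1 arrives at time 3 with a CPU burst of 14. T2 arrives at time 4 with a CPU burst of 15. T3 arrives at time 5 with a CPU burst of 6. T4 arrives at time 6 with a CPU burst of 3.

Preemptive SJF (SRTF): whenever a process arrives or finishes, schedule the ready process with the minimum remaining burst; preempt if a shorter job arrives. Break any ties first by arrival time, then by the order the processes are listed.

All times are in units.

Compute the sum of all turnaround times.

72

Gantt: | idle 0-3 | T1 3-5 | T3 5-6 | T4 6-9 | T3 9-14 | T1 14-26 | T2 26-41 |
Completion: T1=26  T2=41  T3=14  T4=9
Turnaround (C−A): T1=23  T2=37  T3=9  T4=3
Turnaround = completion − arrival: T1=23, T2=37, T3=9, T4=3
Total turnaround = 23 + 37 + 9 + 3 = 72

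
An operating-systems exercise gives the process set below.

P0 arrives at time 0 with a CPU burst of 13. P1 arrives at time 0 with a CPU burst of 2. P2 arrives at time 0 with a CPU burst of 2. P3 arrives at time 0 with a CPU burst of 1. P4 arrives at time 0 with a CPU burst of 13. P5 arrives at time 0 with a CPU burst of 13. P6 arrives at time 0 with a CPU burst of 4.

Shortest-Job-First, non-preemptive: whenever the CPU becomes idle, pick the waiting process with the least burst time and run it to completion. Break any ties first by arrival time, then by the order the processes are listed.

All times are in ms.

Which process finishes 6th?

P4

Timeline: | P3 0-1 | P1 1-3 | P2 3-5 | P6 5-9 | P0 9-22 | P4 22-35 | P5 35-48 |
Completion: P0=22  P1=3  P2=5  P3=1  P4=35  P5=48  P6=9
Turnaround (C−A): P0=22  P1=3  P2=5  P3=1  P4=35  P5=48  P6=9
Finish order: P3 → P1 → P2 → P6 → P0 → P4 → P5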